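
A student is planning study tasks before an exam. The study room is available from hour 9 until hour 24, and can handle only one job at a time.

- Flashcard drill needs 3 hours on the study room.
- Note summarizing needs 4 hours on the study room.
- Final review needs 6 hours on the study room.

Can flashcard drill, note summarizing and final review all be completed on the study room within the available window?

The study room window is 24 − 9 = 15 hours.
Running back to back, the jobs need 3 + 4 + 6 = 13 hours on the study room.
Since 13 ≤ 15, they fit within the window.

Yes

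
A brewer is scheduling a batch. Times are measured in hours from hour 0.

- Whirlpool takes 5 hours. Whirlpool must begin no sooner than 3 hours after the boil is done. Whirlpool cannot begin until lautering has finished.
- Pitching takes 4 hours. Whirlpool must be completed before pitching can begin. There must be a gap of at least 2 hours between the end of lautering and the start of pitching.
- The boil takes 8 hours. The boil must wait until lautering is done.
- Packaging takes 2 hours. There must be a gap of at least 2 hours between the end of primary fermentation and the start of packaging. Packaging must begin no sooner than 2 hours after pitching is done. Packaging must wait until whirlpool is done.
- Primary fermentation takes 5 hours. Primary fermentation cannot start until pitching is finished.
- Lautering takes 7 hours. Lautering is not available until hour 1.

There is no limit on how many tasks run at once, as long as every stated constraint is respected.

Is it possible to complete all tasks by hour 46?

Lautering waits on its own release at hour 1, so it starts at hour 1 and finishes at 1 + 7 = hour 8.
The boil waits on lautering (finishes hour 8), so it starts at hour 8 and finishes at 8 + 8 = hour 16.
For whirlpool: the boil (finishes hour 16, plus 3-hour gap → hour 19); lautering (finishes hour 8). Taking the maximum gives a start of hour 19, and it finishes at 19 + 5 = hour 24.
Pitching has to wait for whirlpool (finishes hour 24); lautering (finishes hour 8, plus 2-hour gap → hour 10). The latest of these is hour 24, so pitching runs hour 24 to 24 + 4 = hour 28.
Primary fermentation waits on pitching (finishes hour 28), so it starts at hour 28 and finishes at 28 + 5 = hour 33.
Packaging cannot start until primary fermentation (finishes hour 33, plus 2-hour gap → hour 35); pitching (finishes hour 28, plus 2-hour gap → hour 30); whirlpool (finishes hour 24). The controlling bound is hour 35, so packaging finishes at 35 + 2 = hour 37.
Every task is finished by hour 37, which is no later than the deadline of 46, so the schedule is feasible.

Yes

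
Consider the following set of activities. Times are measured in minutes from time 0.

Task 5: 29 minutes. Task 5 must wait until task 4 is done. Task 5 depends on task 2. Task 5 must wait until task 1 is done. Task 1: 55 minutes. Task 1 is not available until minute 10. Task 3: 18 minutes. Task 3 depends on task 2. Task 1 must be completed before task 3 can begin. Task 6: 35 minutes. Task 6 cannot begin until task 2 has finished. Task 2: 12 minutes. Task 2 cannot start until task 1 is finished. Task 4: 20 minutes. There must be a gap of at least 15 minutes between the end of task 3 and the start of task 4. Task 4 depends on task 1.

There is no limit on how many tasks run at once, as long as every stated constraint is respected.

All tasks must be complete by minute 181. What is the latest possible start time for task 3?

99

Nothing follows task 5; the deadline of minute 181 is its only limit. It must start by 181 − 29 = minute 152.
Since task 5 (must start by minute 152) depends on it, task 4 must finish by minute 152. Backing off its 20-minute duration gives a latest start of minute 132.
Task 3 has to be done before task 4 (must start by minute 132, minus 15-minute gap → minute 117). That means finishing by minute 117, i.e. starting by 117 − 18 = minute 99.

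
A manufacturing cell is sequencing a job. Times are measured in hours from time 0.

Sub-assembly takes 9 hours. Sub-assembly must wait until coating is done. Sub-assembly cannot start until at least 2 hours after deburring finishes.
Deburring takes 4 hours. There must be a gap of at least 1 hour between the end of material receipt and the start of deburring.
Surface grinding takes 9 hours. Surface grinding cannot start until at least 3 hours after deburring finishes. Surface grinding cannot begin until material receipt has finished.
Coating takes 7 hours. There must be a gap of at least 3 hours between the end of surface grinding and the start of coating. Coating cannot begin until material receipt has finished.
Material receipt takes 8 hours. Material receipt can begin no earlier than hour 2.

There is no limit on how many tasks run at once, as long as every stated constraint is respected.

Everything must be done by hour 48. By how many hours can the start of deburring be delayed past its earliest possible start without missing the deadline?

After its own release at hour 2, material receipt can start at hour 2 and finishes at hour 10.
After material receipt (finishes hour 10, plus 1-hour gap → hour 11), deburring can start at hour 11 and finishes at hour 15.

Working backward from the deadline:
Sub-assembly must finish by hour 48; it takes 9 hours, so it must start by 48 − 9 = hour 39.
Coating has to be done before sub-assembly (must start by hour 39). That means finishing by hour 39, i.e. starting by 39 − 7 = hour 32.
Surface grinding must finish before coating (must start by hour 32, minus 3-hour gap → hour 29). With a 9-hour duration, surface grinding must start by 29 − 9 = hour 20.
Deburring feeds surface grinding (must start by hour 20, minus 3-hour gap → hour 17); sub-assembly (must start by hour 39, minus 2-hour gap → hour 37). Taking the minimum, deburring must finish by hour 17 and start by 17 − 4 = hour 13.
So deburring can start as early as hour 11 and as late as hour 13, giving 13 − 11 = 2 hours of slack.

2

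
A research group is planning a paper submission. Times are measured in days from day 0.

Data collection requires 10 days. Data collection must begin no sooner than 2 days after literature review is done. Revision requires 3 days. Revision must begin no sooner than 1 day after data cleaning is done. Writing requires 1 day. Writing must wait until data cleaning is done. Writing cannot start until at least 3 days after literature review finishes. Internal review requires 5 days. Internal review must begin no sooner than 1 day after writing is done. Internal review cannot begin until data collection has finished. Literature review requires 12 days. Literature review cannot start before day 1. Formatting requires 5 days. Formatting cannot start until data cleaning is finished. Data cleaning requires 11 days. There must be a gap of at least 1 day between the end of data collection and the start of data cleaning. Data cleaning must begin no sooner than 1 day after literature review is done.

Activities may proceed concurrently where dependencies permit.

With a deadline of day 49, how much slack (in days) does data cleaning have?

Literature review waits on its own release at day 1, so it starts at day 1 and finishes at 1 + 12 = day 13.
Data collection waits on literature review (finishes day 13, plus 2-day gap → day 15), so it starts at day 15 and finishes at 15 + 10 = day 25.
Data cleaning has to wait for data collection (finishes day 25, plus 1-day gap → day 26); literature review (finishes day 13, plus 1-day gap → day 14). The latest of these is day 26, so data cleaning runs day 26 to 26 + 11 = day 37.

Working backward from the deadline:
Nothing follows internal review; the deadline of day 49 is its only limit. It must start by 49 − 5 = day 44.
Writing must finish before internal review (must start by day 44, minus 1-day gap → day 43). With a 1-day duration, writing must start by 43 − 1 = day 42.
Revision has no dependents, so it just needs to finish by day 49. Starting by 49 − 3 = day 46 achieves that.
To finish by day 49, formatting (duration 5) must start no later than day 44.
Data cleaning feeds writing (must start by day 42); revision (must start by day 46, minus 1-day gap → day 45); formatting (must start by day 44). Taking the minimum, data cleaning must finish by day 42 and start by 42 − 11 = day 31.
So data cleaning can start as early as day 26 and as late as day 31, giving 31 − 26 = 5 days of slack.

5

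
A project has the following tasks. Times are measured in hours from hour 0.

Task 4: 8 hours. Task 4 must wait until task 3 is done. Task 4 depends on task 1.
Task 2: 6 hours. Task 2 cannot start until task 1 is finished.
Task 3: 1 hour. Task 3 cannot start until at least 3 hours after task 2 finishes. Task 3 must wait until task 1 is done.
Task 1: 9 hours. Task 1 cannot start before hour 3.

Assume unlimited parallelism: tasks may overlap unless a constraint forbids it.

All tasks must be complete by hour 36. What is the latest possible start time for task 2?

18

To finish by hour 36, task 4 (duration 8) must start no later than hour 28.
Task 3 feeds into task 4 (must start by hour 28); so task 3 must finish by hour 28 and therefore start by hour 27.
Task 2 must finish before task 3 (must start by hour 27, minus 3-hour gap → hour 24). With a 6-hour duration, task 2 must start by 24 − 6 = hour 18.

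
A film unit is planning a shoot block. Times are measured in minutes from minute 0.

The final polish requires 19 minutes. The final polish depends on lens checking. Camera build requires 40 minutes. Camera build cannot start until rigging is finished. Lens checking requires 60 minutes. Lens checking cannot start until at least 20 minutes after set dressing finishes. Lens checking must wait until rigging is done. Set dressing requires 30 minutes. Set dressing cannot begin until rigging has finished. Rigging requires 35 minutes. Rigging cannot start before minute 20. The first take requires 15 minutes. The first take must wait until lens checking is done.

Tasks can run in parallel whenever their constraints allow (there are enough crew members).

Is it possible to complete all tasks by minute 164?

No

Rigging cannot begin until its own release at minute 20. It runs from minute 20 to 20 + 35 = minute 55.
After rigging (finishes minute 55), camera build can start at minute 55 and finishes at minute 95.
After rigging (finishes minute 55), set dressing can start at minute 55 and finishes at minute 85.
Lens checking cannot start until set dressing (finishes minute 85, plus 20-minute gap → minute 105); rigging (finishes minute 55). The controlling bound is minute 105, so lens checking finishes at 105 + 60 = minute 165.
The first take waits on lens checking (finishes minute 165), so it starts at minute 165 and finishes at 165 + 15 = minute 180.
The final polish cannot begin until lens checking (finishes minute 165). It runs from minute 165 to 165 + 19 = minute 184.
The earliest everything can be done is minute 184, which is after the deadline of 164, so it is not possible.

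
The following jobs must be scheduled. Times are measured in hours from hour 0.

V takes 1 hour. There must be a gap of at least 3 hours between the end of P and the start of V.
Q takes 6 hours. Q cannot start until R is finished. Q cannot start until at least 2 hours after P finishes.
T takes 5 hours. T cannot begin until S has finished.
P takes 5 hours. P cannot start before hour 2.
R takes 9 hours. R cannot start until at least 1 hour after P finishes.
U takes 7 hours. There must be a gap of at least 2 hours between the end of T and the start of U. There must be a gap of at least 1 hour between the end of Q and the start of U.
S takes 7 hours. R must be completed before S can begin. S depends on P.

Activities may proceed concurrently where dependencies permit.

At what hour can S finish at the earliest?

P waits on its own release at hour 2, so it starts at hour 2 and finishes at 2 + 5 = hour 7.
R waits on P (finishes hour 7, plus 1-hour gap → hour 8), so it starts at hour 8 and finishes at 8 + 9 = hour 17.
S has to wait for R (finishes hour 17); P (finishes hour 7). The latest of these is hour 17, so S runs hour 17 to 17 + 7 = hour 24.

24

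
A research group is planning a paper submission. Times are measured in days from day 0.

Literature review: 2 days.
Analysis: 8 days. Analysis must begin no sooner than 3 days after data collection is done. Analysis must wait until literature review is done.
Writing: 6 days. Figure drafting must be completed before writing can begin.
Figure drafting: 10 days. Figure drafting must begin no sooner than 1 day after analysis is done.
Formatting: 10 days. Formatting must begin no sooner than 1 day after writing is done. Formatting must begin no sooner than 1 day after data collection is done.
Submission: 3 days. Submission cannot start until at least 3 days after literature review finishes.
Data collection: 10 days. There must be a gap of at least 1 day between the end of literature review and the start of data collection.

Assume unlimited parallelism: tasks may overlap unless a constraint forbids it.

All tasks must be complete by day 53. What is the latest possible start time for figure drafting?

26

Nothing follows formatting; the deadline of day 53 is its only limit. It must start by 53 − 10 = day 43.
Writing feeds into formatting (must start by day 43, minus 1-day gap → day 42); so writing must finish by day 42 and therefore start by day 36.
Figure drafting has to be done before writing (must start by day 36). That means finishing by day 36, i.e. starting by 36 − 10 = day 26.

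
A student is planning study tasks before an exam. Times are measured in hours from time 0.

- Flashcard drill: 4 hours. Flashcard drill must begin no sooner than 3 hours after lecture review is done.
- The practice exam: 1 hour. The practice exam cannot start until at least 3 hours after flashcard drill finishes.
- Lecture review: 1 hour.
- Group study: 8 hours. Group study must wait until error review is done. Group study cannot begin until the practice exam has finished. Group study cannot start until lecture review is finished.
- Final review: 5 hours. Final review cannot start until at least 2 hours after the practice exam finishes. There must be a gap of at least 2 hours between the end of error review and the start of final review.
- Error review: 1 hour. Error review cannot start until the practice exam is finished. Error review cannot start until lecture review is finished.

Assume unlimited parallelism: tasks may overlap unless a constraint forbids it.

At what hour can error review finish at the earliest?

13

Lecture review has no prerequisites, so it starts at hour 0 and finishes at hour 1.
Flashcard drill waits on lecture review (finishes hour 1, plus 3-hour gap → hour 4), so it starts at hour 4 and finishes at 4 + 4 = hour 8.
The practice exam waits on flashcard drill (finishes hour 8, plus 3-hour gap → hour 11), so it starts at hour 11 and finishes at 11 + 1 = hour 12.
Error review has to wait for the practice exam (finishes hour 12); lecture review (finishes hour 1). The latest of these is hour 12, so error review runs hour 12 to 12 + 1 = hour 13.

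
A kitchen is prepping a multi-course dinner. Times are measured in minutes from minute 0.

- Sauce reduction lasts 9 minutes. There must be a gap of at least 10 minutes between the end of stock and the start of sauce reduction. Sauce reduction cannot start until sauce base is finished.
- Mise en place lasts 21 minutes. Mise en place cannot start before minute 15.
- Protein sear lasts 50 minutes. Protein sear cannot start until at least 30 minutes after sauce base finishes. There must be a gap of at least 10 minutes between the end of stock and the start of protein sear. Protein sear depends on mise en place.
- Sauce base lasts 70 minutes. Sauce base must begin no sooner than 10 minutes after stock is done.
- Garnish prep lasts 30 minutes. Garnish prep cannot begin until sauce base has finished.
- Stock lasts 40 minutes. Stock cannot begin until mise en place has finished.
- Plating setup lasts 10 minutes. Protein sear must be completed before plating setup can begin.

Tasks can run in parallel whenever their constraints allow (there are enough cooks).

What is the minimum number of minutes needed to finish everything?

246

Mise en place waits on its own release at minute 15, so it starts at minute 15 and finishes at 15 + 21 = minute 36.
Stock cannot begin until mise en place (finishes minute 36). It runs from minute 36 to 36 + 40 = minute 76.
Sauce base cannot begin until stock (finishes minute 76, plus 10-minute gap → minute 86). It runs from minute 86 to 86 + 70 = minute 156.
Garnish prep cannot begin until sauce base (finishes minute 156). It runs from minute 156 to 156 + 30 = minute 186.
Sauce reduction needs all of stock (finishes minute 76, plus 10-minute gap → minute 86); sauce base (finishes minute 156). That puts its earliest start at minute 156; it finishes at 156 + 9 = minute 165.
Protein sear needs all of sauce base (finishes minute 156, plus 30-minute gap → minute 186); stock (finishes minute 76, plus 10-minute gap → minute 86); mise en place (finishes minute 36). That puts its earliest start at minute 186; it finishes at 186 + 50 = minute 236.
Plating setup waits on protein sear (finishes minute 236), so it starts at minute 236 and finishes at 236 + 10 = minute 246.
All tasks are finished once the last one completes. Finish times: Mise en place at 36, Stock at 76, Sauce base at 156, Protein sear at 236, Sauce reduction at 165, Plating setup at 246, Garnish prep at 186. The latest is minute 246.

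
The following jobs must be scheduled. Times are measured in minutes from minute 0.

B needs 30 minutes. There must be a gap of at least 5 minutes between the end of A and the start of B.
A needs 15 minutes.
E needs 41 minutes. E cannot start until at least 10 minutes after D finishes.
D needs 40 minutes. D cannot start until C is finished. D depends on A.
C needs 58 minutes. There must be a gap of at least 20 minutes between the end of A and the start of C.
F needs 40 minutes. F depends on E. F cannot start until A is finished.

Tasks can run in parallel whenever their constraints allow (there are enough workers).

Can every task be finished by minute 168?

No

A can start immediately at minute 0; it finishes at minute 15.
After A (finishes minute 15, plus 20-minute gap → minute 35), C can start at minute 35 and finishes at minute 93.
D cannot start until C (finishes minute 93); A (finishes minute 15). The controlling bound is minute 93, so D finishes at 93 + 40 = minute 133.
After D (finishes minute 133, plus 10-minute gap → minute 143), E can start at minute 143 and finishes at minute 184.
For F: E (finishes minute 184); A (finishes minute 15). Taking the maximum gives a start of minute 184, and it finishes at 184 + 40 = minute 224.
B waits on A (finishes minute 15, plus 5-minute gap → minute 20), so it starts at minute 20 and finishes at 20 + 30 = minute 50.
The earliest everything can be done is minute 224, which is after the deadline of 168, so it is not possible.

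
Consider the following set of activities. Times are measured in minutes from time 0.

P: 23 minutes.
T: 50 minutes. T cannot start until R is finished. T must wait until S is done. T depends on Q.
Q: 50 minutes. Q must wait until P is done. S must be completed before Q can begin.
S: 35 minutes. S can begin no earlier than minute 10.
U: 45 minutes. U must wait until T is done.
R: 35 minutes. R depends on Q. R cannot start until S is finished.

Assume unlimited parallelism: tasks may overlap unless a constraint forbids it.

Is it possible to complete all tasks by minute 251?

S waits on its own release at minute 10, so it starts at minute 10 and finishes at 10 + 35 = minute 45.
P can start immediately at minute 0; it finishes at minute 23.
For Q: P (finishes minute 23); S (finishes minute 45). Taking the maximum gives a start of minute 45, and it finishes at 45 + 50 = minute 95.
For R: Q (finishes minute 95); S (finishes minute 45). Taking the maximum gives a start of minute 95, and it finishes at 95 + 35 = minute 130.
For T: R (finishes minute 130); S (finishes minute 45); Q (finishes minute 95). Taking the maximum gives a start of minute 130, and it finishes at 130 + 50 = minute 180.
U cannot begin until T (finishes minute 180). It runs from minute 180 to 180 + 45 = minute 225.
Every task is finished by minute 225, which is no later than the deadline of 251, so the schedule is feasible.

Yes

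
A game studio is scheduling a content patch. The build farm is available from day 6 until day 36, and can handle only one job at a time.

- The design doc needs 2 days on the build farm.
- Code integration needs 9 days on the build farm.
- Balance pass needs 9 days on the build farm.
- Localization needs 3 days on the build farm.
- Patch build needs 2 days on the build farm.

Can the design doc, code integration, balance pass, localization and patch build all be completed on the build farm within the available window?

Yes

The build farm window is 36 − 6 = 30 days.
Running back to back, the jobs need 2 + 9 + 9 + 3 + 2 = 25 days on the build farm.
Since 25 ≤ 30, they fit within the window.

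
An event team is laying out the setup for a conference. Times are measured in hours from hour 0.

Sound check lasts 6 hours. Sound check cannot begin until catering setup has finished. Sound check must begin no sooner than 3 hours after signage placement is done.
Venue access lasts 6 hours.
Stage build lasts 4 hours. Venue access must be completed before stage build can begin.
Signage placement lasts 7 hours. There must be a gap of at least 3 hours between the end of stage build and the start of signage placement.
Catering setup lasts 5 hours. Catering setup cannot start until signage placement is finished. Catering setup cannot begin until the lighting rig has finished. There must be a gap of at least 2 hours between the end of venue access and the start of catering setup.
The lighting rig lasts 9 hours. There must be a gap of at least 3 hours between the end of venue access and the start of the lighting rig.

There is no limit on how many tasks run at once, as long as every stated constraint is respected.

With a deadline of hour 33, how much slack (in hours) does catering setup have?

2

Venue access has no prerequisites, so it starts at hour 0 and finishes at hour 6.
The lighting rig waits on venue access (finishes hour 6, plus 3-hour gap → hour 9), so it starts at hour 9 and finishes at 9 + 9 = hour 18.
Stage build waits on venue access (finishes hour 6), so it starts at hour 6 and finishes at 6 + 4 = hour 10.
Signage placement cannot begin until stage build (finishes hour 10, plus 3-hour gap → hour 13). It runs from hour 13 to 13 + 7 = hour 20.
Catering setup cannot start until signage placement (finishes hour 20); the lighting rig (finishes hour 18); venue access (finishes hour 6, plus 2-hour gap → hour 8). The controlling bound is hour 20, so catering setup finishes at 20 + 5 = hour 25.

Working backward from the deadline:
Sound check must finish by hour 33; it takes 6 hours, so it must start by 33 − 6 = hour 27.
Catering setup feeds into sound check (must start by hour 27); so catering setup must finish by hour 27 and therefore start by hour 22.
So catering setup can start as early as hour 20 and as late as hour 22, giving 22 − 20 = 2 hours of slack.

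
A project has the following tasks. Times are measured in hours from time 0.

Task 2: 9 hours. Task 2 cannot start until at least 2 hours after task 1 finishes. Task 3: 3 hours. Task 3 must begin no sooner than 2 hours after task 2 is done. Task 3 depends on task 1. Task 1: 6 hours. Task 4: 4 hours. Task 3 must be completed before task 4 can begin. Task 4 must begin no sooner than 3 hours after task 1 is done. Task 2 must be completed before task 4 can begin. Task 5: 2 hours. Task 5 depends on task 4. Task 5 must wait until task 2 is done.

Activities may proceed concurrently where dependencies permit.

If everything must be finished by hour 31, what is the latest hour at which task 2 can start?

11

Task 5 must finish by hour 31; it takes 2 hours, so it must start by 31 − 2 = hour 29.
Task 4 has to be done before task 5 (must start by hour 29). That means finishing by hour 29, i.e. starting by 29 − 4 = hour 25.
Task 3 has to be done before task 4 (must start by hour 25). That means finishing by hour 25, i.e. starting by 25 − 3 = hour 22.
Task 2 must finish in time for task 3 (must start by hour 22, minus 2-hour gap → hour 20); task 4 (must start by hour 25); task 5 (must start by hour 29). The tightest is hour 20, so task 2 must start by 20 − 9 = hour 11.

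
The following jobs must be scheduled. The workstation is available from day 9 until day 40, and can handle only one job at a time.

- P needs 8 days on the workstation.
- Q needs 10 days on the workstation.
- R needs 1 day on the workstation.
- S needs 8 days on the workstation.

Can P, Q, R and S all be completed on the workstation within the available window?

Yes

The workstation window is 40 − 9 = 31 days.
Running back to back, the jobs need 8 + 10 + 1 + 8 = 27 days on the workstation.
Since 27 ≤ 31, they fit within the window.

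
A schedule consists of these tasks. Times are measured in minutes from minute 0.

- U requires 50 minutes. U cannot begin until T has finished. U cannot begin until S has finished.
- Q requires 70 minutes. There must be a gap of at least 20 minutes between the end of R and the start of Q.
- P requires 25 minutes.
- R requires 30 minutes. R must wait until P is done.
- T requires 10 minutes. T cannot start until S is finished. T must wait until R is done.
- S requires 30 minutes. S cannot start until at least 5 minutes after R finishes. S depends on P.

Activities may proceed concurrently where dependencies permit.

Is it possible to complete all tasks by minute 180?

Nothing blocks P, so it runs from minute 0 to minute 25.
After P (finishes minute 25), R can start at minute 25 and finishes at minute 55.
S cannot start until R (finishes minute 55, plus 5-minute gap → minute 60); P (finishes minute 25). The controlling bound is minute 60, so S finishes at 60 + 30 = minute 90.
T cannot start until S (finishes minute 90); R (finishes minute 55). The controlling bound is minute 90, so T finishes at 90 + 10 = minute 100.
U cannot start until T (finishes minute 100); S (finishes minute 90). The controlling bound is minute 100, so U finishes at 100 + 50 = minute 150.
Q cannot begin until R (finishes minute 55, plus 20-minute gap → minute 75). It runs from minute 75 to 75 + 70 = minute 145.
Every task is finished by minute 150, which is no later than the deadline of 180, so the schedule is feasible.

Yes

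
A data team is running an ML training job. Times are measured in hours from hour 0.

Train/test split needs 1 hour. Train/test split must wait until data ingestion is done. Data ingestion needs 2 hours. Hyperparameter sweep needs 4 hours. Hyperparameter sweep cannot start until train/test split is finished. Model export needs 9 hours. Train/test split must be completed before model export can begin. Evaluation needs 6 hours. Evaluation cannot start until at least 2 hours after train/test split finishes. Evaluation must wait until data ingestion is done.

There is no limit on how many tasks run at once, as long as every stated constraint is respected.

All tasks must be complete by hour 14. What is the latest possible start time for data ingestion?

Hyperparameter sweep must finish by hour 14; it takes 4 hours, so it must start by 14 − 4 = hour 10.
To finish by hour 14, evaluation (duration 6) must start no later than hour 8.
Nothing follows model export; the deadline of hour 14 is its only limit. It must start by 14 − 9 = hour 5.
Train/test split must finish in time for hyperparameter sweep (must start by hour 10); evaluation (must start by hour 8, minus 2-hour gap → hour 6); model export (must start by hour 5). The tightest is hour 5, so train/test split must start by 5 − 1 = hour 4.
Data ingestion has several dependents: train/test split (must start by hour 4); evaluation (must start by hour 8). The earliest of those limits is hour 4, so data ingestion must start by 4 − 2 = hour 2.

2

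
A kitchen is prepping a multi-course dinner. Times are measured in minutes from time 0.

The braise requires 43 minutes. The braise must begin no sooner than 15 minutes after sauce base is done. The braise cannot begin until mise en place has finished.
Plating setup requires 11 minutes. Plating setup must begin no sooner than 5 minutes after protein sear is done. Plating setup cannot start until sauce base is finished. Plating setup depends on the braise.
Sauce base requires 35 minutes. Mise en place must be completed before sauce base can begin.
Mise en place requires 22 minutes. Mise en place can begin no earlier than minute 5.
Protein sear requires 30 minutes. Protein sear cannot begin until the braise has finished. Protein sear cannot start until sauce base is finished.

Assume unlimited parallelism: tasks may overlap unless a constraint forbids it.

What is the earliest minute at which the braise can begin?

77

After its own release at minute 5, mise en place can start at minute 5 and finishes at minute 27.
Sauce base cannot begin until mise en place (finishes minute 27). It runs from minute 27 to 27 + 35 = minute 62.
The braise waits on sauce base (finishes minute 62, plus 15-minute gap → minute 77); mise en place (finishes minute 27). The latest of these is minute 77, which is the earliest the braise can start.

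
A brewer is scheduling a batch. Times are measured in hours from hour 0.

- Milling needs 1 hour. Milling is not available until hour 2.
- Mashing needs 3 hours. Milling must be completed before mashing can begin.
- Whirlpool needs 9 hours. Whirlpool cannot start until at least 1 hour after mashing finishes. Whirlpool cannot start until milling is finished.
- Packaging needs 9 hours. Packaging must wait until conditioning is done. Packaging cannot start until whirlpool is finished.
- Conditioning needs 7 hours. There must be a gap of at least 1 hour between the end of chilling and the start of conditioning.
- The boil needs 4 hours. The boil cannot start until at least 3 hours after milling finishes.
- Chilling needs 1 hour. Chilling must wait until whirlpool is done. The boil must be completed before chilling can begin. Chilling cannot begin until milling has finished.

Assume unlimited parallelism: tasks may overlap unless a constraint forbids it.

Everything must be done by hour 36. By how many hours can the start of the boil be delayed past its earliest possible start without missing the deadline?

Milling waits on its own release at hour 2, so it starts at hour 2 and finishes at 2 + 1 = hour 3.
The boil cannot begin until milling (finishes hour 3, plus 3-hour gap → hour 6). It runs from hour 6 to 6 + 4 = hour 10.

Working backward from the deadline:
Nothing follows packaging; the deadline of hour 36 is its only limit. It must start by 36 − 9 = hour 27.
Since packaging (must start by hour 27) depends on it, conditioning must finish by hour 27. Backing off its 7-hour duration gives a latest start of hour 20.
Chilling feeds into conditioning (must start by hour 20, minus 1-hour gap → hour 19); so chilling must finish by hour 19 and therefore start by hour 18.
Since chilling (must start by hour 18) depends on it, the boil must finish by hour 18. Backing off its 4-hour duration gives a latest start of hour 14.
So the boil can start as early as hour 6 and as late as hour 14, giving 14 − 6 = 8 hours of slack.

8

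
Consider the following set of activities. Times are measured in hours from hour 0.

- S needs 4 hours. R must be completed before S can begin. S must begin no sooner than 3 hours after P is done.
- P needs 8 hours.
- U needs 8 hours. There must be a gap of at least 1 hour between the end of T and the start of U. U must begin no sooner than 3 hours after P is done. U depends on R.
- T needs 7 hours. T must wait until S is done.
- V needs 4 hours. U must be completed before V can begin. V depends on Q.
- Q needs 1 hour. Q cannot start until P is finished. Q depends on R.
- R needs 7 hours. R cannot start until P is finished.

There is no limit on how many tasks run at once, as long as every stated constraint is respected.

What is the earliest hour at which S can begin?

15

Nothing blocks P, so it runs from hour 0 to hour 8.
R waits on P (finishes hour 8), so it starts at hour 8 and finishes at 8 + 7 = hour 15.
S waits on R (finishes hour 15); P (finishes hour 8, plus 3-hour gap → hour 11). The latest of these is hour 15, which is the earliest S can start.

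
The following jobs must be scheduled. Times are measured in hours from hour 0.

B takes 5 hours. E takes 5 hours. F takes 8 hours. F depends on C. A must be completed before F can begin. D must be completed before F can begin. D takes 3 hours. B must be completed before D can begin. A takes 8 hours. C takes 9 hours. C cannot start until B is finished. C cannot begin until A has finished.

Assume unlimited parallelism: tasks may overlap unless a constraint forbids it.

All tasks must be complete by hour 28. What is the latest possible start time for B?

6

To finish by hour 28, F (duration 8) must start no later than hour 20.
Since F (must start by hour 20) depends on it, C must finish by hour 20. Backing off its 9-hour duration gives a latest start of hour 11.
D has to be done before F (must start by hour 20). That means finishing by hour 20, i.e. starting by 20 − 3 = hour 17.
B has several dependents: C (must start by hour 11); D (must start by hour 17). The earliest of those limits is hour 11, so B must start by 11 − 5 = hour 6.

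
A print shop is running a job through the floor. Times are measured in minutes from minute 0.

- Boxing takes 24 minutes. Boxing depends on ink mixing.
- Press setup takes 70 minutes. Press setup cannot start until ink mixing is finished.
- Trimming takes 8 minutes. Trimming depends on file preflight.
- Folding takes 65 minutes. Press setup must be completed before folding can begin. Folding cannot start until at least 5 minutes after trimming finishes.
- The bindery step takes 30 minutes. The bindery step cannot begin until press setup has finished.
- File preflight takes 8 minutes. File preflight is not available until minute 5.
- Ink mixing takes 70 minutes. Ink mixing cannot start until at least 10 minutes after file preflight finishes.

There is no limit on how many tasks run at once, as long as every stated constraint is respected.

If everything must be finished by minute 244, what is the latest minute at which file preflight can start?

21

Folding must finish by minute 244; it takes 65 minutes, so it must start by 244 − 65 = minute 179.
To finish by minute 244, the bindery step (duration 30) must start no later than minute 214.
Press setup feeds folding (must start by minute 179); the bindery step (must start by minute 214). Taking the minimum, press setup must finish by minute 179 and start by 179 − 70 = minute 109.
Boxing has no dependents, so it just needs to finish by minute 244. Starting by 244 − 24 = minute 220 achieves that.
Ink mixing has several dependents: press setup (must start by minute 109); boxing (must start by minute 220). The earliest of those limits is minute 109, so ink mixing must start by 109 − 70 = minute 39.
Trimming has to be done before folding (must start by minute 179, minus 5-minute gap → minute 174). That means finishing by minute 174, i.e. starting by 174 − 8 = minute 166.
File preflight has several dependents: ink mixing (must start by minute 39, minus 10-minute gap → minute 29); trimming (must start by minute 166). The earliest of those limits is minute 29, so file preflight must start by 29 − 8 = minute 21.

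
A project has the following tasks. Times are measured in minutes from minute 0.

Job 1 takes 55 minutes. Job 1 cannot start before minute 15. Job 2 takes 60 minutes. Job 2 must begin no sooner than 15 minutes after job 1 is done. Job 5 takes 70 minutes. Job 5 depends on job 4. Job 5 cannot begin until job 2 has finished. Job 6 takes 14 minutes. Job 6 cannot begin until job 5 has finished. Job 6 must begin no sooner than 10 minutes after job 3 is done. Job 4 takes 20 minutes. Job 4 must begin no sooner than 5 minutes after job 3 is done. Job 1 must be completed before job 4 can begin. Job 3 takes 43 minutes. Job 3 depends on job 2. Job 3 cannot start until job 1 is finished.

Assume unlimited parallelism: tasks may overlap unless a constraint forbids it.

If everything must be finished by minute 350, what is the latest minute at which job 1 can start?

Nothing follows job 6; the deadline of minute 350 is its only limit. It must start by 350 − 14 = minute 336.
Job 5 has to be done before job 6 (must start by minute 336). That means finishing by minute 336, i.e. starting by 336 − 70 = minute 266.
Job 4 feeds into job 5 (must start by minute 266); so job 4 must finish by minute 266 and therefore start by minute 246.
For job 3: job 4 (must start by minute 246, minus 5-minute gap → minute 241); job 6 (must start by minute 336, minus 10-minute gap → minute 326). The most restrictive is minute 241; with a 43-minute duration, job 3 must start by minute 198.
Job 2 feeds job 3 (must start by minute 198); job 5 (must start by minute 266). Taking the minimum, job 2 must finish by minute 198 and start by 198 − 60 = minute 138.
Job 1 feeds job 2 (must start by minute 138, minus 15-minute gap → minute 123); job 3 (must start by minute 198); job 4 (must start by minute 246). Taking the minimum, job 1 must finish by minute 123 and start by 123 − 55 = minute 68.

68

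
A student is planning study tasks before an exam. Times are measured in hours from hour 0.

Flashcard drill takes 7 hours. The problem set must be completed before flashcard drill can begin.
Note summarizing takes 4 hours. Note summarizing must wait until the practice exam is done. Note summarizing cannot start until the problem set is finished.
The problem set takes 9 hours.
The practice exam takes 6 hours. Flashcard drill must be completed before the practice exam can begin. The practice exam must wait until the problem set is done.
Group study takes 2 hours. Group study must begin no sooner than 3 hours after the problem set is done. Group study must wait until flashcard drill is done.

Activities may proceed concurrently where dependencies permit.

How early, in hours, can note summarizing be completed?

The problem set can start immediately at hour 0; it finishes at hour 9.
Flashcard drill waits on the problem set (finishes hour 9), so it starts at hour 9 and finishes at 9 + 7 = hour 16.
For the practice exam: flashcard drill (finishes hour 16); the problem set (finishes hour 9). Taking the maximum gives a start of hour 16, and it finishes at 16 + 6 = hour 22.
Note summarizing cannot start until the practice exam (finishes hour 22); the problem set (finishes hour 9). The controlling bound is hour 22, so note summarizing finishes at 22 + 4 = hour 26.

26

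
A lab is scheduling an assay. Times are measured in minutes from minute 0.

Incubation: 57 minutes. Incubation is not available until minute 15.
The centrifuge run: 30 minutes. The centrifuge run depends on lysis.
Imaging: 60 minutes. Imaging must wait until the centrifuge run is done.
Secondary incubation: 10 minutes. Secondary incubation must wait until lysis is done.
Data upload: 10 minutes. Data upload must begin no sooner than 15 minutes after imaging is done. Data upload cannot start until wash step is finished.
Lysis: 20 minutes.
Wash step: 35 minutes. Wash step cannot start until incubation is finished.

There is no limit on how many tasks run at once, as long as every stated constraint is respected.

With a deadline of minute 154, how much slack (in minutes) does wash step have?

After its own release at minute 15, incubation can start at minute 15 and finishes at minute 72.
Wash step cannot begin until incubation (finishes minute 72). It runs from minute 72 to 72 + 35 = minute 107.

Working backward from the deadline:
Data upload has no dependents, so it just needs to finish by minute 154. Starting by 154 − 10 = minute 144 achieves that.
Wash step feeds into data upload (must start by minute 144); so wash step must finish by minute 144 and therefore start by minute 109.
So wash step can start as early as minute 72 and as late as minute 109, giving 109 − 72 = 37 minutes of slack.

37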